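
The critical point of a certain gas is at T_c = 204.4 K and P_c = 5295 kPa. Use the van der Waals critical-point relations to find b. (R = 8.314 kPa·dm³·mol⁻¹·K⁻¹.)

From T_c = 8a/(27Rb) and P_c = a/(27b²): b = R T_c/(8 P_c).
b = (8.314)(204.4)/(8×5295) = 1699.4/42360 = 0.04012 dm³/mol

b ≈ 0.04012 dm³/mol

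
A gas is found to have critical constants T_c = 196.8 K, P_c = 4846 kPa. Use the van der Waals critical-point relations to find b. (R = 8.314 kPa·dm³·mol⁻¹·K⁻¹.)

From T_c = 8a/(27Rb) and P_c = a/(27b²): b = R T_c/(8 P_c).
b = (8.314)(196.8)/(8×4846) = 1636.2/38768 = 0.04220 dm³/mol

b ≈ 0.04220 dm³/mol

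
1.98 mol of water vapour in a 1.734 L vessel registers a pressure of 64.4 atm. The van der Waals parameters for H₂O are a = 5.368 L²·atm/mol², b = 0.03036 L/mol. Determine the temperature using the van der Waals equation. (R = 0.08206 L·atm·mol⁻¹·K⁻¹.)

T ≈ 735.6 K

T = (P + a n²/V²)(V − nb)/(nR)
P + a n²/V² = 64.4 + (5.368)(1.98)²/(1.734)² = 71.399 atm
V − nb = 1.734 − (1.98)(0.03036) = 1.6739 L
T = (71.399)(1.6739)/((1.98)(0.08206)) = 735.6 K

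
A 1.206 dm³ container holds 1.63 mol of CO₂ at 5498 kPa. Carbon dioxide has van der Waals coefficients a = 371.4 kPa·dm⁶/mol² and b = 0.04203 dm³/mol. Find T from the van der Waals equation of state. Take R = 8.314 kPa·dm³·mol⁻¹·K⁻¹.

T = (P + a n²/V²)(V − nb)/(nR)
P + a n²/V² = 5498 + (371.4)(1.63)²/(1.206)² = 6176.5 kPa
V − nb = 1.206 − (1.63)(0.04203) = 1.1375 dm³
T = (6176.5)(1.1375)/((1.63)(8.314)) = 518.4 K

T ≈ 518.4 K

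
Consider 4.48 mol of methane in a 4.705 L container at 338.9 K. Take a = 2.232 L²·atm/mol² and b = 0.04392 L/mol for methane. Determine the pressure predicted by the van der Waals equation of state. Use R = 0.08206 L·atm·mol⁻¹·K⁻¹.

P ≈ 25.61 atm

P = nRT/(V − nb) − a n²/V²
nRT/(V − nb) = (4.48)(0.08206)(338.9)/(4.705 − 4.48×0.04392) = 124.59/4.5082 = 27.636 atm
a n²/V² = (2.232)(4.48)²/(4.705)² = 2.0236 atm
P = 27.636 − 2.0236 = 25.61 atm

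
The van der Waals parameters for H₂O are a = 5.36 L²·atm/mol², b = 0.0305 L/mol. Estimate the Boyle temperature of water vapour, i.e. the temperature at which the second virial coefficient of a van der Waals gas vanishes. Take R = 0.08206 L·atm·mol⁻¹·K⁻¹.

T_B ≈ 2142 K

For a van der Waals gas the second virial coefficient B₂ = b − a/(RT) vanishes at T_B = a/(Rb).
T_B = 5.36/(0.08206×0.0305) = 5.36/0.0025028 = 2142 K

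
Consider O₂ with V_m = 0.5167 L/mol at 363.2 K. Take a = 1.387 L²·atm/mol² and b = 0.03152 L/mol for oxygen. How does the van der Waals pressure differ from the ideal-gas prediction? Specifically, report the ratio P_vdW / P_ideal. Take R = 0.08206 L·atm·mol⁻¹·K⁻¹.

P_vdW / P_ideal ≈ 0.9749

Ideal: P_ideal = RT/V_m = (0.08206)(363.2)/0.5167 = 57.6818 atm
vdW: P = RT/(V_m − b) − a/V_m² = 29.8042/0.485180 − 1.387/0.266979 = 61.4292 − 5.19517 = 56.2340 atm
Ratio = 56.2340/57.6818 = 0.9749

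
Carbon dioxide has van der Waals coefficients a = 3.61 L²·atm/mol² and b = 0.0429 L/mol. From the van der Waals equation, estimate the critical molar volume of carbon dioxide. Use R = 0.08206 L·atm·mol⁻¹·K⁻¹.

For a van der Waals gas, V_m,c = 3b.
V_m,c = 3×0.0429 = 0.1287 L/mol

V_m,c ≈ 0.1287 L/mol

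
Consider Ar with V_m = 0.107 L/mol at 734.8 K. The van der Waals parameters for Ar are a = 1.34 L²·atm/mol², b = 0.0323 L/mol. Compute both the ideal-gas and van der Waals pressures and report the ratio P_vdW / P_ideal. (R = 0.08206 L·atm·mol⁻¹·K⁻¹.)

Ideal: P_ideal = RT/V_m = (0.08206)(734.8)/0.107 = 563.530 atm
vdW: P = RT/(V_m − b) − a/V_m² = 60.2977/0.0747000 − 1.34/0.0114490 = 807.198 − 117.041 = 690.157 atm
Ratio = 690.157/563.530 = 1.225

P_vdW / P_ideal ≈ 1.225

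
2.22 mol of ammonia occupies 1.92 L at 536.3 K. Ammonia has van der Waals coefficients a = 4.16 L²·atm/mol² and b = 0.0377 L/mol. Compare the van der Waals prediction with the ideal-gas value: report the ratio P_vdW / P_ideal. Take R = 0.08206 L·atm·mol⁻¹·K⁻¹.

Ideal: P_ideal = nRT/V = (2.22)(0.08206)(536.3)/1.92 = 50.8851 atm
vdW: P = nRT/(V − nb) − a n²/V² = 97.6995/1.83631 − 20.5021/3.68640 = 53.2043 − 5.56155 = 47.6428 atm
Ratio = 47.6428/50.8851 = 0.9363

P_vdW / P_ideal ≈ 0.9363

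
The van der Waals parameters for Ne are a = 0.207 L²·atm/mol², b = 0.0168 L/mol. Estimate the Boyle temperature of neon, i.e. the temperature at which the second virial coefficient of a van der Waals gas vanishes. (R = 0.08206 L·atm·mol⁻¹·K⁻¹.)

For a van der Waals gas the second virial coefficient B₂ = b − a/(RT) vanishes at T_B = a/(Rb).
T_B = 0.207/(0.08206×0.0168) = 0.207/0.0013786 = 150.2 K

T_B ≈ 150.2 K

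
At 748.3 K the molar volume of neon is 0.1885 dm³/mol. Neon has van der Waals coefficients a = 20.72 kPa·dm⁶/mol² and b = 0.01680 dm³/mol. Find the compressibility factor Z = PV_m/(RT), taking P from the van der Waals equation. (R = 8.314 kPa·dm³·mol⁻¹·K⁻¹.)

P = RT/(V_m − b) − a/V_m² = (8.314)(748.3)/(0.1885 − 0.01680) − 20.72/(0.1885)²
  = 6221.4/0.17170 − 583.13 = 36234 − 583.13 = 35651 kPa
Z = PV_m/(RT) = (35651)(0.1885)/((8.314)(748.3)) = 6720.2/6221.4 = 1.080

Z ≈ 1.080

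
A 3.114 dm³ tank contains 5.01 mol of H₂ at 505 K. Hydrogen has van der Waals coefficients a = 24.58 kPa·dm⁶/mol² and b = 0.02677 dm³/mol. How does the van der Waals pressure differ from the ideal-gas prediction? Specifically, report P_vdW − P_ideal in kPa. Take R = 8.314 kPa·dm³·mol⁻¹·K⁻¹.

Ideal: P_ideal = nRT/V = (5.01)(8.314)(505)/3.114 = 6754.92 kPa
vdW: P = nRT/(V − nb) − a n²/V² = 21034.8/2.97988 − 616.960/9.69700 = 7058.94 − 63.6238 = 6995.32 kPa
ΔP = 6995.32 − 6754.92 = 240.4 kPa

ΔP ≈ 240.4 kPa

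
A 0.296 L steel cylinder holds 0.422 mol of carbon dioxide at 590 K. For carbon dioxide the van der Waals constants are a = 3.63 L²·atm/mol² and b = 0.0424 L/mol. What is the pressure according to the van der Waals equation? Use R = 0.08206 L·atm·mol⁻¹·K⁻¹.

P ≈ 66.09 atm

P = nRT/(V − nb) − a n²/V²
nRT/(V − nb) = (0.422)(0.08206)(590)/(0.296 − 0.422×0.0424) = 20.431/0.27811 = 73.464 atm
a n²/V² = (3.63)(0.422)²/(0.296)² = 7.3782 atm
P = 73.464 − 7.3782 = 66.09 atm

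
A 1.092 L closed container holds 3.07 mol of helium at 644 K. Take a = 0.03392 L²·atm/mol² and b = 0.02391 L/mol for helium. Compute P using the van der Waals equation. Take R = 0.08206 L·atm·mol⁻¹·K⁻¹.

P = nRT/(V − nb) − a n²/V²
nRT/(V − nb) = (3.07)(0.08206)(644)/(1.092 − 3.07×0.02391) = 162.24/1.0186 = 159.28 atm
a n²/V² = (0.03392)(3.07)²/(1.092)² = 0.26809 atm
P = 159.28 − 0.26809 = 159.0 atm

P ≈ 159.0 atm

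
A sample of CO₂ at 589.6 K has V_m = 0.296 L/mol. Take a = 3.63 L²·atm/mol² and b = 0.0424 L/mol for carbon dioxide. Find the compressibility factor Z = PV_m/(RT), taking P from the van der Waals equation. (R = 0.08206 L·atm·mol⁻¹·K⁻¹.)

P = RT/(V_m − b) − a/V_m² = (0.08206)(589.6)/(0.296 − 0.0424) − 3.63/(0.296)²
  = 48.383/0.25360 − 41.431 = 190.78 − 41.431 = 149.35 atm
Z = PV_m/(RT) = (149.35)(0.296)/((0.08206)(589.6)) = 44.208/48.383 = 0.9137

Z ≈ 0.9137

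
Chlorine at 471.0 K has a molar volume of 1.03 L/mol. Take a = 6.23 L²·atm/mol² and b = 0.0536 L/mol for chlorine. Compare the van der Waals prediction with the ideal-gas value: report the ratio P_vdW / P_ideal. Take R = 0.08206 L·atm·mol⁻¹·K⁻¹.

P_vdW / P_ideal ≈ 0.8984

Ideal: P_ideal = RT/V_m = (0.08206)(471.0)/1.03 = 37.5245 atm
vdW: P = RT/(V_m − b) − a/V_m² = 38.6503/0.976400 − 6.23/1.06090 = 39.5845 − 5.87237 = 33.7121 atm
Ratio = 33.7121/37.5245 = 0.8984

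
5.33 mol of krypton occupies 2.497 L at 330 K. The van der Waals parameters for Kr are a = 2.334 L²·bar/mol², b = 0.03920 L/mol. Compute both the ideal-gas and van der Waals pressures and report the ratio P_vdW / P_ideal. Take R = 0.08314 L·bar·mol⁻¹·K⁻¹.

Ideal: P_ideal = nRT/V = (5.33)(0.08314)(330)/2.497 = 58.5643 bar
vdW: P = nRT/(V − nb) − a n²/V² = 146.235/2.28806 − 66.3064/6.23501 = 63.9122 − 10.6345 = 53.2777 bar
Ratio = 53.2777/58.5643 = 0.9097

P_vdW / P_ideal ≈ 0.9097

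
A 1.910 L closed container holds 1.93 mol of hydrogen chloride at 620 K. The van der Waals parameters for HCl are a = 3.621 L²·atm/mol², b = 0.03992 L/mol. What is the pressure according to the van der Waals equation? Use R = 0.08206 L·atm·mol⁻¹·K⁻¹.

P ≈ 49.87 atm

P = nRT/(V − nb) − a n²/V²
nRT/(V − nb) = (1.93)(0.08206)(620)/(1.910 − 1.93×0.03992) = 98.193/1.8330 = 53.570 atm
a n²/V² = (3.621)(1.93)²/(1.910)² = 3.6972 atm
P = 53.570 − 3.6972 = 49.87 atm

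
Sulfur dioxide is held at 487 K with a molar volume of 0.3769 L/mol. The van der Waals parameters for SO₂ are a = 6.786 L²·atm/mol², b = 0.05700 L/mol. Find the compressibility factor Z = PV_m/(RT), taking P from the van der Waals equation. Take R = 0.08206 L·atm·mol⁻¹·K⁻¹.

Z ≈ 0.7276

P = RT/(V_m − b) − a/V_m² = (0.08206)(487)/(0.3769 − 0.05700) − 6.786/(0.3769)²
  = 39.963/0.31990 − 47.771 = 124.92 − 47.771 = 77.15 atm
Z = PV_m/(RT) = (77.15)(0.3769)/((0.08206)(487)) = 29.078/39.963 = 0.7276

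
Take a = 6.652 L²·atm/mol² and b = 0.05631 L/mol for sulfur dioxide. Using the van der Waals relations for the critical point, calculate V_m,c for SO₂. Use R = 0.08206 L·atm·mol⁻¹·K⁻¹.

For a van der Waals gas, V_m,c = 3b.
V_m,c = 3×0.05631 = 0.1689 L/mol

V_m,c ≈ 0.1689 L/mol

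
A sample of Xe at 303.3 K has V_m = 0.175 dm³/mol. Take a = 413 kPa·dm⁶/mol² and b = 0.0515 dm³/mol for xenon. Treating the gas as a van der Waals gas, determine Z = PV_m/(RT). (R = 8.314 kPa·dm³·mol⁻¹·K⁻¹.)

Z ≈ 0.4811

P = RT/(V_m − b) − a/V_m² = (8.314)(303.3)/(0.175 − 0.0515) − 413/(0.175)²
  = 2521.6/0.12350 − 13486 = 20418 − 13486 = 6932 kPa
Z = PV_m/(RT) = (6932)(0.175)/((8.314)(303.3)) = 1213.1/2521.6 = 0.4811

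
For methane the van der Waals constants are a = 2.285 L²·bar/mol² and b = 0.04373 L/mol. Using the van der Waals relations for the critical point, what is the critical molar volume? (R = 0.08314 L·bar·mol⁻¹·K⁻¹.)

V_m,c ≈ 0.1312 L/mol

For a van der Waals gas, V_m,c = 3b.
V_m,c = 3×0.04373 = 0.1312 L/mol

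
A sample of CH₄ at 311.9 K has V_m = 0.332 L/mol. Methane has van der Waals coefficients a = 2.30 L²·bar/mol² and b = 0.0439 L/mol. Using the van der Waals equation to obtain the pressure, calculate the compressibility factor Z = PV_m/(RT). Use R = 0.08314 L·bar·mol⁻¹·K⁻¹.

P = RT/(V_m − b) − a/V_m² = (0.08314)(311.9)/(0.332 − 0.0439) − 2.30/(0.332)²
  = 25.931/0.28810 − 20.867 = 90.007 − 20.867 = 69.140 bar
Z = PV_m/(RT) = (69.140)(0.332)/((0.08314)(311.9)) = 22.954/25.931 = 0.8852

Z ≈ 0.8852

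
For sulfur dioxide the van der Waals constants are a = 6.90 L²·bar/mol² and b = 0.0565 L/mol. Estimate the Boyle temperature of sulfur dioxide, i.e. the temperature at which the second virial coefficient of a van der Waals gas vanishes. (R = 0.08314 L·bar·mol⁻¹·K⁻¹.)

T_B ≈ 1469 K

For a van der Waals gas the second virial coefficient B₂ = b − a/(RT) vanishes at T_B = a/(Rb).
T_B = 6.90/(0.08314×0.0565) = 6.90/0.0046974 = 1469 K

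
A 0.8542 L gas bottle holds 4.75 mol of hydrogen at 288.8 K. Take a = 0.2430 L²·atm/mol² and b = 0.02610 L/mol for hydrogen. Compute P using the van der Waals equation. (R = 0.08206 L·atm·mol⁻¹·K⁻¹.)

P ≈ 146.6 atm

P = nRT/(V − nb) − a n²/V²
nRT/(V − nb) = (4.75)(0.08206)(288.8)/(0.8542 − 4.75×0.02610) = 112.57/0.73023 = 154.16 atm
a n²/V² = (0.2430)(4.75)²/(0.8542)² = 7.5141 atm
P = 154.16 − 7.5141 = 146.6 atm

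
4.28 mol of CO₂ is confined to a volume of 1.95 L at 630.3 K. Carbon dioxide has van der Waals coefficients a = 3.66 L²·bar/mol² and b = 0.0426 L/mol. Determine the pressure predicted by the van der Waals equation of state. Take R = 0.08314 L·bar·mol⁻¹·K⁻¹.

P ≈ 109.2 bar

P = nRT/(V − nb) − a n²/V²
nRT/(V − nb) = (4.28)(0.08314)(630.3)/(1.95 − 4.28×0.0426) = 224.29/1.7677 = 126.88 bar
a n²/V² = (3.66)(4.28)²/(1.95)² = 17.632 bar
P = 126.88 − 17.632 = 109.2 bar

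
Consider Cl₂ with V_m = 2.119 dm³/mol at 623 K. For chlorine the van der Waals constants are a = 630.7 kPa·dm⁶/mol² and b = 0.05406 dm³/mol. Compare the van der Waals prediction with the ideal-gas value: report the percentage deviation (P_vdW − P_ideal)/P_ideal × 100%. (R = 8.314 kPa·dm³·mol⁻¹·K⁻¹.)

Ideal: P_ideal = RT/V_m = (8.314)(623)/2.119 = 2444.37 kPa
vdW: P = RT/(V_m − b) − a/V_m² = 5179.62/2.06494 − 630.7/4.49016 = 2508.36 − 140.463 = 2367.90 kPa
% deviation = (2367.90 − 2444.37)/2444.37 × 100% = -3.13%

-3.13 %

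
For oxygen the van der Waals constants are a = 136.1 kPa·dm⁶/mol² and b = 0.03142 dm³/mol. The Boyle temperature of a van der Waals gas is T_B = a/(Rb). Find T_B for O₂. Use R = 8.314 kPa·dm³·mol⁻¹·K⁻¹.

For a van der Waals gas the second virial coefficient B₂ = b − a/(RT) vanishes at T_B = a/(Rb).
T_B = 136.1/(8.314×0.03142) = 136.1/0.26123 = 521.0 K

T_B ≈ 521.0 K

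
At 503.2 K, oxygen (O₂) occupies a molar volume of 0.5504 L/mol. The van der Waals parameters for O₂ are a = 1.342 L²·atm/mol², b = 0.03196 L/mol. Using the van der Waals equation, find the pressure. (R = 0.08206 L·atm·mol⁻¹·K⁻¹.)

P ≈ 75.22 atm

P = RT/(V_m − b) − a/V_m²
RT/(V_m − b) = (0.08206)(503.2)/(0.5504 − 0.03196) = 41.293/0.51844 = 79.649 atm
a/V_m² = 1.342/(0.5504)² = 4.4299 atm
P = 79.649 − 4.4299 = 75.22 atm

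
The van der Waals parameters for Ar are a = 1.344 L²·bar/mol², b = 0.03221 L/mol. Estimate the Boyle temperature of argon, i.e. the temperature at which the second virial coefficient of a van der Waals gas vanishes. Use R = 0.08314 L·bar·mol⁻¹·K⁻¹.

For a van der Waals gas the second virial coefficient B₂ = b − a/(RT) vanishes at T_B = a/(Rb).
T_B = 1.344/(0.08314×0.03221) = 1.344/0.0026779 = 501.9 K

T_B ≈ 501.9 K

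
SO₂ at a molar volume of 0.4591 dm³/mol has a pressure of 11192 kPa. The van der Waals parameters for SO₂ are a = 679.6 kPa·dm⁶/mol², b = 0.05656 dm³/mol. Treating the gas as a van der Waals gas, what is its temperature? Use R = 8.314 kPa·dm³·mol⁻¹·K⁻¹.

T ≈ 698.0 K

T = (P + a/V_m²)(V_m − b)/R
P + a/V_m² = 11192 + 679.6/(0.4591)² = 14416 kPa
V_m − b = 0.4591 − 0.05656 = 0.40254 dm³/mol
T = (14416)(0.40254)/8.314 = 698.0 K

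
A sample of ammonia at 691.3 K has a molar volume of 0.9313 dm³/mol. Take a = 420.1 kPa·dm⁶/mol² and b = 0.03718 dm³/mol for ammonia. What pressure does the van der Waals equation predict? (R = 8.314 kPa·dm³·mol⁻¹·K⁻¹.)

P ≈ 5944 kPa

P = RT/(V_m − b) − a/V_m²
RT/(V_m − b) = (8.314)(691.3)/(0.9313 − 0.03718) = 5747.5/0.89412 = 6428.1 kPa
a/V_m² = 420.1/(0.9313)² = 484.37 kPa
P = 6428.1 − 484.37 = 5944 kPa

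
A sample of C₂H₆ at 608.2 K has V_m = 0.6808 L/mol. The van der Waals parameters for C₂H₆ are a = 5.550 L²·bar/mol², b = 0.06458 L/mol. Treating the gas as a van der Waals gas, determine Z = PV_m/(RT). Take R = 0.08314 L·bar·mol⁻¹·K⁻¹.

P = RT/(V_m − b) − a/V_m² = (0.08314)(608.2)/(0.6808 − 0.06458) − 5.550/(0.6808)²
  = 50.566/0.61622 − 11.974 = 82.058 − 11.974 = 70.084 bar
Z = PV_m/(RT) = (70.084)(0.6808)/((0.08314)(608.2)) = 47.713/50.566 = 0.9436

Z ≈ 0.9436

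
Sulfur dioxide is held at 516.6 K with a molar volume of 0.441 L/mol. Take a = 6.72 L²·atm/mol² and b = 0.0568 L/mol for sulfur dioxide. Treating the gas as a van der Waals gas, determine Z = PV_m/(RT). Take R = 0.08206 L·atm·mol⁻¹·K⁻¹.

P = RT/(V_m − b) − a/V_m² = (0.08206)(516.6)/(0.441 − 0.0568) − 6.72/(0.441)²
  = 42.392/0.38420 − 34.554 = 110.34 − 34.554 = 75.79 atm
Z = PV_m/(RT) = (75.79)(0.441)/((0.08206)(516.6)) = 33.423/42.392 = 0.7884

Z ≈ 0.7884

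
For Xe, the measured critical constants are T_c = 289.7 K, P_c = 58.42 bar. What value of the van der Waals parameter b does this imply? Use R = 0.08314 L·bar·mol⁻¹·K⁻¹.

From T_c = 8a/(27Rb) and P_c = a/(27b²): b = R T_c/(8 P_c).
b = (0.08314)(289.7)/(8×58.42) = 24.086/467.36 = 0.05154 L/mol

b ≈ 0.05154 L/mol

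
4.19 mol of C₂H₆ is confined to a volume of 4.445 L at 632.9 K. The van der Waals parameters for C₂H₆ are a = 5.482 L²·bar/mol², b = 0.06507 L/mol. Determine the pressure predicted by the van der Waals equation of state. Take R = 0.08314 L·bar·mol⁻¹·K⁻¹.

P ≈ 47.97 bar

P = nRT/(V − nb) − a n²/V²
nRT/(V − nb) = (4.19)(0.08314)(632.9)/(4.445 − 4.19×0.06507) = 220.47/4.1724 = 52.840 bar
a n²/V² = (5.482)(4.19)²/(4.445)² = 4.8711 bar
P = 52.840 − 4.8711 = 47.97 bar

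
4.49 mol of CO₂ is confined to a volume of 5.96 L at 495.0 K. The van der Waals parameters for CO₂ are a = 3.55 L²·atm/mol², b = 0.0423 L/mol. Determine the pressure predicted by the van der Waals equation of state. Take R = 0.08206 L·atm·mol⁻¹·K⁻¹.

P ≈ 29.59 atm

P = nRT/(V − nb) − a n²/V²
nRT/(V − nb) = (4.49)(0.08206)(495.0)/(5.96 − 4.49×0.0423) = 182.38/5.7701 = 31.608 atm
a n²/V² = (3.55)(4.49)²/(5.96)² = 2.0148 atm
P = 31.608 − 2.0148 = 29.59 atm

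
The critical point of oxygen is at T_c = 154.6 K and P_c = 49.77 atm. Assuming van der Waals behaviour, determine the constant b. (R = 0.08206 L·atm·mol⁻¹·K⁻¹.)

From T_c = 8a/(27Rb) and P_c = a/(27b²): b = R T_c/(8 P_c).
b = (0.08206)(154.6)/(8×49.77) = 12.686/398.16 = 0.03186 L/mol

b ≈ 0.03186 L/mol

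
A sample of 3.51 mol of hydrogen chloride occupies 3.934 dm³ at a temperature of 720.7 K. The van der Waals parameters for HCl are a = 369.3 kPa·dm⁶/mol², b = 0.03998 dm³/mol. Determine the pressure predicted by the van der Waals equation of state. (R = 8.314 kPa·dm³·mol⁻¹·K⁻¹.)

P = nRT/(V − nb) − a n²/V²
nRT/(V − nb) = (3.51)(8.314)(720.7)/(3.934 − 3.51×0.03998) = 21032/3.7937 = 5543.9 kPa
a n²/V² = (369.3)(3.51)²/(3.934)² = 293.98 kPa
P = 5543.9 − 293.98 = 5250 kPa

P ≈ 5250 kPa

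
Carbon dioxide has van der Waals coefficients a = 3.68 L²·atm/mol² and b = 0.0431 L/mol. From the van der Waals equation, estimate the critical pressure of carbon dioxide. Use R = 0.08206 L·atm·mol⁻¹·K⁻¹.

P_c ≈ 73.37 atm

For a van der Waals gas, P_c = a/(27b²).
P_c = 3.68/(27×(0.0431)²) = 3.68/0.050155 = 73.37 atm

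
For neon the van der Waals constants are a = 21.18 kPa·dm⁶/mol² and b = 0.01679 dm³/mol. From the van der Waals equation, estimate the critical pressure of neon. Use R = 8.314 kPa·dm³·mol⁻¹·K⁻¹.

For a van der Waals gas, P_c = a/(27b²).
P_c = 21.18/(27×(0.01679)²) = 21.18/0.0076114 = 2783 kPa

P_c ≈ 2783 kPa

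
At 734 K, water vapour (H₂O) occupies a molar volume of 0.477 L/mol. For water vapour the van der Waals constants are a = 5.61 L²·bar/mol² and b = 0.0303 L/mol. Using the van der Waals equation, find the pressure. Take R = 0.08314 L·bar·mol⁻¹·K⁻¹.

P = RT/(V_m − b) − a/V_m²
RT/(V_m − b) = (0.08314)(734)/(0.477 − 0.0303) = 61.025/0.44670 = 136.61 bar
a/V_m² = 5.61/(0.477)² = 24.656 bar
P = 136.61 − 24.656 = 112.0 bar

P ≈ 112.0 bar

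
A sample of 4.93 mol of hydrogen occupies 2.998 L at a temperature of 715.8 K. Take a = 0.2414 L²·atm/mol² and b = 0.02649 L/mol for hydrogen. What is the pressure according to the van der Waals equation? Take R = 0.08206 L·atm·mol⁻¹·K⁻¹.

P = nRT/(V − nb) − a n²/V²
nRT/(V − nb) = (4.93)(0.08206)(715.8)/(2.998 − 4.93×0.02649) = 289.58/2.8674 = 100.99 atm
a n²/V² = (0.2414)(4.93)²/(2.998)² = 0.65278 atm
P = 100.99 − 0.65278 = 100.3 atm

P ≈ 100.3 atm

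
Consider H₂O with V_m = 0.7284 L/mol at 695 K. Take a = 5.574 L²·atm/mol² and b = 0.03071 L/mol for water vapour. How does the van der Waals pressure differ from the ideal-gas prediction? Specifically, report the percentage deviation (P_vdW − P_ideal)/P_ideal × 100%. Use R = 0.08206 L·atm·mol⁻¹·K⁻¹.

-9.02 %

Ideal: P_ideal = RT/V_m = (0.08206)(695)/0.7284 = 78.2972 atm
vdW: P = RT/(V_m − b) − a/V_m² = 57.0317/0.697690 − 5.574/0.530567 = 81.7436 − 10.5057 = 71.2379 atm
% deviation = (71.2379 − 78.2972)/78.2972 × 100% = -9.02%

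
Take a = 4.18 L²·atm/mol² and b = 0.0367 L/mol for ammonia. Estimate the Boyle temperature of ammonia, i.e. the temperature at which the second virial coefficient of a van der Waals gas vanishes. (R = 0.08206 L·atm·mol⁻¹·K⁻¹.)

For a van der Waals gas the second virial coefficient B₂ = b − a/(RT) vanishes at T_B = a/(Rb).
T_B = 4.18/(0.08206×0.0367) = 4.18/0.0030116 = 1388 K

T_B ≈ 1388 K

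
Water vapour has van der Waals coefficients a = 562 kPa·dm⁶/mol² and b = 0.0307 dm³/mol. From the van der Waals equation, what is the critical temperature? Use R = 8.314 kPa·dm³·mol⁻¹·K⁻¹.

T_c ≈ 652.4 K

For a van der Waals gas, T_c = 8a/(27Rb).
T_c = 8×562/(27×8.314×0.0307) = 4496.0/6.8915 = 652.4 K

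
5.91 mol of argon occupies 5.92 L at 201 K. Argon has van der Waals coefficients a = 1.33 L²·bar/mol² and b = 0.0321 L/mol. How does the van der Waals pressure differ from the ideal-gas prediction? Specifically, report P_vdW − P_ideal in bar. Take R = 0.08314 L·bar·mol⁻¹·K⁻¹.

ΔP ≈ -0.773 bar

Ideal: P_ideal = nRT/V = (5.91)(0.08314)(201)/5.92 = 16.6829 bar
vdW: P = nRT/(V − nb) − a n²/V² = 98.7628/5.73029 − 46.4544/35.0464 = 17.2352 − 1.32551 = 15.9097 bar
ΔP = 15.9097 − 16.6829 = -0.773 bar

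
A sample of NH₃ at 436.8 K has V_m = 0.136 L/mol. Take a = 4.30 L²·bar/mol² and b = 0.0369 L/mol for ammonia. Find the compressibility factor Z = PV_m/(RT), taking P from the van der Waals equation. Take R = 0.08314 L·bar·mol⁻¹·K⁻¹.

Z ≈ 0.5017

P = RT/(V_m − b) − a/V_m² = (0.08314)(436.8)/(0.136 − 0.0369) − 4.30/(0.136)²
  = 36.316/0.099100 − 232.48 = 366.46 − 232.48 = 133.98 bar
Z = PV_m/(RT) = (133.98)(0.136)/((0.08314)(436.8)) = 18.221/36.316 = 0.5017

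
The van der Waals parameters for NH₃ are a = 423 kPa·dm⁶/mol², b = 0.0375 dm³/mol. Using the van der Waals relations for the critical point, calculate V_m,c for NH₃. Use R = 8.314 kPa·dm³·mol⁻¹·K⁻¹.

For a van der Waals gas, V_m,c = 3b.
V_m,c = 3×0.0375 = 0.1125 dm³/mol

V_m,c ≈ 0.1125 dm³/mol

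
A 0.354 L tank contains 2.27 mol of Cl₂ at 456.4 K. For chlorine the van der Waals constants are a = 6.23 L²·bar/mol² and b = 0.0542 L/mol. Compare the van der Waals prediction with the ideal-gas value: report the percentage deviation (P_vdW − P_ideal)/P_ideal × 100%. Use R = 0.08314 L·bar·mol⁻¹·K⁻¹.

-52.01 %

Ideal: P_ideal = nRT/V = (2.27)(0.08314)(456.4)/0.354 = 243.320 bar
vdW: P = nRT/(V − nb) − a n²/V² = 86.1354/0.230966 − 32.1026/0.125316 = 372.935 − 256.173 = 116.762 bar
% deviation = (116.762 − 243.320)/243.320 × 100% = -52.01%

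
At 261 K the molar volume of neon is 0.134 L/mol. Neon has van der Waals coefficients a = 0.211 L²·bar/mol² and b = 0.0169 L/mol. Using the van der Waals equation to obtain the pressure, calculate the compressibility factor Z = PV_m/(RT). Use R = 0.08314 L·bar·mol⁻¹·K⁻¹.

P = RT/(V_m − b) − a/V_m² = (0.08314)(261)/(0.134 − 0.0169) − 0.211/(0.134)²
  = 21.700/0.11710 − 11.751 = 185.31 − 11.751 = 173.56 bar
Z = PV_m/(RT) = (173.56)(0.134)/((0.08314)(261)) = 23.257/21.700 = 1.072

Z ≈ 1.072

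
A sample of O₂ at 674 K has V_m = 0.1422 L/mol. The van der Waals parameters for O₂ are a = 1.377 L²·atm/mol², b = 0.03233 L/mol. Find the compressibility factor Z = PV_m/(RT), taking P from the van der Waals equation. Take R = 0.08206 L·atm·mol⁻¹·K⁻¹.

Z ≈ 1.119

P = RT/(V_m − b) − a/V_m² = (0.08206)(674)/(0.1422 − 0.03233) − 1.377/(0.1422)²
  = 55.308/0.10987 − 68.098 = 503.39 − 68.098 = 435.29 atm
Z = PV_m/(RT) = (435.29)(0.1422)/((0.08206)(674)) = 61.898/55.308 = 1.119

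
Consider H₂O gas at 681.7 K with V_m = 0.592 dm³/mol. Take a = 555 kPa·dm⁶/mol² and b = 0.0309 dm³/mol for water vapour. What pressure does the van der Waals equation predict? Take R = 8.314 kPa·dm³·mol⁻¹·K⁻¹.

P = RT/(V_m − b) − a/V_m²
RT/(V_m − b) = (8.314)(681.7)/(0.592 − 0.0309) = 5667.7/0.56110 = 10101 kPa
a/V_m² = 555/(0.592)² = 1583.6 kPa
P = 10101 − 1583.6 = 8517 kPa

P ≈ 8517 kPa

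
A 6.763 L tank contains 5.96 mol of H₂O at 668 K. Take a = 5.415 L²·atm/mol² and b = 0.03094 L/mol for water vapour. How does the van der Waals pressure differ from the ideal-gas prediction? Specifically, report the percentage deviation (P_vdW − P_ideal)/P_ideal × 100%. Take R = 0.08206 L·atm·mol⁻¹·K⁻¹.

Ideal: P_ideal = nRT/V = (5.96)(0.08206)(668)/6.763 = 48.3075 atm
vdW: P = nRT/(V − nb) − a n²/V² = 326.704/6.57860 − 192.349/45.7382 = 49.6616 − 4.20543 = 45.4562 atm
% deviation = (45.4562 − 48.3075)/48.3075 × 100% = -5.90%

-5.90 %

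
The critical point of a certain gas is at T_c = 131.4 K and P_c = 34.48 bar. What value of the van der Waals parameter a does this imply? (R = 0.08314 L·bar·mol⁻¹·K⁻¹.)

From T_c = 8a/(27Rb) and P_c = a/(27b²): a = 27 R² T_c²/(64 P_c).
a = 27×(0.08314)²×(131.4)²/(64×34.48) = 3222.4/2206.7 = 1.460 L²·bar/mol²

a ≈ 1.460 L²·bar/mol²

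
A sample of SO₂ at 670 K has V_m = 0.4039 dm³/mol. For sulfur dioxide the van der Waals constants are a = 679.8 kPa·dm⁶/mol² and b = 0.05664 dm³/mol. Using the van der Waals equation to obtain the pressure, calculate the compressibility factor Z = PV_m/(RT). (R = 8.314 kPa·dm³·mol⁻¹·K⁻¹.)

Z ≈ 0.8610

P = RT/(V_m − b) − a/V_m² = (8.314)(670)/(0.4039 − 0.05664) − 679.8/(0.4039)²
  = 5570.4/0.34726 − 4167.1 = 16041 − 4167.1 = 11874 kPa
Z = PV_m/(RT) = (11874)(0.4039)/((8.314)(670)) = 4795.9/5570.4 = 0.8610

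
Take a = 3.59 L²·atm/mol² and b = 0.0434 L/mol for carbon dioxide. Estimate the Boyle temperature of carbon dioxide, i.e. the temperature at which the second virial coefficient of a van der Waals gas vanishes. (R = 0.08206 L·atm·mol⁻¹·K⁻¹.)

T_B ≈ 1008 K

For a van der Waals gas the second virial coefficient B₂ = b − a/(RT) vanishes at T_B = a/(Rb).
T_B = 3.59/(0.08206×0.0434) = 3.59/0.0035614 = 1008 K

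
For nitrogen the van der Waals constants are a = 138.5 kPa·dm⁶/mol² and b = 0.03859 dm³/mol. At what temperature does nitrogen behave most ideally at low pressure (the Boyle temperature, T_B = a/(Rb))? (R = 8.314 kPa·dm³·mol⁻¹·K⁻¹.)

For a van der Waals gas the second virial coefficient B₂ = b − a/(RT) vanishes at T_B = a/(Rb).
T_B = 138.5/(8.314×0.03859) = 138.5/0.32084 = 431.7 K

T_B ≈ 431.7 K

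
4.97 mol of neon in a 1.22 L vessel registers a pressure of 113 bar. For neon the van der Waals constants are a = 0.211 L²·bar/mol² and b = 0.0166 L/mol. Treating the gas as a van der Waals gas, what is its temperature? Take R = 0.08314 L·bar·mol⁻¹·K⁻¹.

T = (P + a n²/V²)(V − nb)/(nR)
P + a n²/V² = 113 + (0.211)(4.97)²/(1.22)² = 116.50 bar
V − nb = 1.22 − (4.97)(0.0166) = 1.1375 L
T = (116.50)(1.1375)/((4.97)(0.08314)) = 320.7 K

T ≈ 320.7 K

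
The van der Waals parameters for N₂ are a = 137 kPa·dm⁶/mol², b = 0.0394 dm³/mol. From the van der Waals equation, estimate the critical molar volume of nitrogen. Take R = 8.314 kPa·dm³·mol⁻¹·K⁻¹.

V_m,c ≈ 0.1182 dm³/mol

For a van der Waals gas, V_m,c = 3b.
V_m,c = 3×0.0394 = 0.1182 dm³/mol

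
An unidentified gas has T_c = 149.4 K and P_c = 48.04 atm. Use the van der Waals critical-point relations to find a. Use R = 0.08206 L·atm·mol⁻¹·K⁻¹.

a ≈ 1.320 L²·atm/mol²

From T_c = 8a/(27Rb) and P_c = a/(27b²): a = 27 R² T_c²/(64 P_c).
a = 27×(0.08206)²×(149.4)²/(64×48.04) = 4058.1/3074.6 = 1.320 L²·atm/mol²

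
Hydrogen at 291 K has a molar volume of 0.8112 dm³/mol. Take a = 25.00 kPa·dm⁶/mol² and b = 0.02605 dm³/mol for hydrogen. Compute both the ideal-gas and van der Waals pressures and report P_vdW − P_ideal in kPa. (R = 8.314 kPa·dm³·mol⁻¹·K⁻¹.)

ΔP ≈ 61.0 kPa

Ideal: P_ideal = RT/V_m = (8.314)(291)/0.8112 = 2982.46 kPa
vdW: P = RT/(V_m − b) − a/V_m² = 2419.37/0.785150 − 25.00/0.658045 = 3081.41 − 37.9913 = 3043.42 kPa
ΔP = 3043.42 − 2982.46 = 61.0 kPa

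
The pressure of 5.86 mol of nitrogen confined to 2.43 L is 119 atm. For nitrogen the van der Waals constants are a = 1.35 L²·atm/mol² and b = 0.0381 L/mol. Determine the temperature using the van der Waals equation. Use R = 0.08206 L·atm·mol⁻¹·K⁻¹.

T = (P + a n²/V²)(V − nb)/(nR)
P + a n²/V² = 119 + (1.35)(5.86)²/(2.43)² = 126.85 atm
V − nb = 2.43 − (5.86)(0.0381) = 2.2067 L
T = (126.85)(2.2067)/((5.86)(0.08206)) = 582.1 K

T ≈ 582.1 K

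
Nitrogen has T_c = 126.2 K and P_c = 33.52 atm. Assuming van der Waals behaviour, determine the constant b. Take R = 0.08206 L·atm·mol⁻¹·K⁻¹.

b ≈ 0.03862 L/mol

From T_c = 8a/(27Rb) and P_c = a/(27b²): b = R T_c/(8 P_c).
b = (0.08206)(126.2)/(8×33.52) = 10.356/268.16 = 0.03862 L/mol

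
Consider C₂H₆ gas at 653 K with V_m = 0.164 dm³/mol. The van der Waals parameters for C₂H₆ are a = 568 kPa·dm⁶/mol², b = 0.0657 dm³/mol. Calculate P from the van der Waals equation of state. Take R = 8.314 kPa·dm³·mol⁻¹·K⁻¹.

P = RT/(V_m − b) − a/V_m²
RT/(V_m − b) = (8.314)(653)/(0.164 − 0.0657) = 5429.0/0.098300 = 55229 kPa
a/V_m² = 568/(0.164)² = 21118 kPa
P = 55229 − 21118 = 34111 kPa

P ≈ 34111 kPa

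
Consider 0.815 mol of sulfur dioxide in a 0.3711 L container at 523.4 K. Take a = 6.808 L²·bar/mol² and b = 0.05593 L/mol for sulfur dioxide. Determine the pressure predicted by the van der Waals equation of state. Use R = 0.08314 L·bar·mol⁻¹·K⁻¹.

P = nRT/(V − nb) − a n²/V²
nRT/(V − nb) = (0.815)(0.08314)(523.4)/(0.3711 − 0.815×0.05593) = 35.465/0.32552 = 108.95 bar
a n²/V² = (6.808)(0.815)²/(0.3711)² = 32.836 bar
P = 108.95 − 32.836 = 76.11 bar

P ≈ 76.11 bar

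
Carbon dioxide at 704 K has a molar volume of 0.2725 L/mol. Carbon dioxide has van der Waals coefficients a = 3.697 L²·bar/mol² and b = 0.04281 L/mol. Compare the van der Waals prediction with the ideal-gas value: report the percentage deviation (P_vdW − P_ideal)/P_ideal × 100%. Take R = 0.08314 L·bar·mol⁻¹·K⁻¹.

Ideal: P_ideal = RT/V_m = (0.08314)(704)/0.2725 = 214.791 bar
vdW: P = RT/(V_m − b) − a/V_m² = 58.5306/0.229690 − 3.697/0.0742563 = 254.824 − 49.7870 = 205.037 bar
% deviation = (205.037 − 214.791)/214.791 × 100% = -4.54%

-4.54 %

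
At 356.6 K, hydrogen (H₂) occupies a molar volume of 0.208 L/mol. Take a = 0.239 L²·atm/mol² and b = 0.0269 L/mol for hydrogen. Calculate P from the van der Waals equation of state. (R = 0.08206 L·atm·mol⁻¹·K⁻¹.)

P ≈ 156.1 atm

P = RT/(V_m − b) − a/V_m²
RT/(V_m − b) = (0.08206)(356.6)/(0.208 − 0.0269) = 29.263/0.18110 = 161.58 atm
a/V_m² = 0.239/(0.208)² = 5.5242 atm
P = 161.58 − 5.5242 = 156.1 atm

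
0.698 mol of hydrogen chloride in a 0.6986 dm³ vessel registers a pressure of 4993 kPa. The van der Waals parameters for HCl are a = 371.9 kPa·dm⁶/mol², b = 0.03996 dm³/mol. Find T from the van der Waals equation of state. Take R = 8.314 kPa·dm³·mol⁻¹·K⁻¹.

T = (P + a n²/V²)(V − nb)/(nR)
P + a n²/V² = 4993 + (371.9)(0.698)²/(0.6986)² = 5364.3 kPa
V − nb = 0.6986 − (0.698)(0.03996) = 0.67071 dm³
T = (5364.3)(0.67071)/((0.698)(8.314)) = 620.0 K

T ≈ 620.0 K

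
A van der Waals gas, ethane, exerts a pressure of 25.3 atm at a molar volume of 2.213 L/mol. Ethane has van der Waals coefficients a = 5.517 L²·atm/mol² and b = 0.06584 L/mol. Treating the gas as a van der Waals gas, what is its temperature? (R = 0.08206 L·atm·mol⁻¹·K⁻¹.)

T = (P + a/V_m²)(V_m − b)/R
P + a/V_m² = 25.3 + 5.517/(2.213)² = 26.427 atm
V_m − b = 2.213 − 0.06584 = 2.1472 L/mol
T = (26.427)(2.1472)/0.08206 = 691.5 K

T ≈ 691.5 K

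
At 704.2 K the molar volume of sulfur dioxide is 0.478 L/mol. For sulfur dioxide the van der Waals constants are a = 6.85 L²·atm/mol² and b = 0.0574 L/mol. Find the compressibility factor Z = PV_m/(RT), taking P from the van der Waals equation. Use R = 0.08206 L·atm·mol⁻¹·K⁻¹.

Z ≈ 0.8885

P = RT/(V_m − b) − a/V_m² = (0.08206)(704.2)/(0.478 − 0.0574) − 6.85/(0.478)²
  = 57.787/0.42060 − 29.980 = 137.39 − 29.980 = 107.41 atm
Z = PV_m/(RT) = (107.41)(0.478)/((0.08206)(704.2)) = 51.342/57.787 = 0.8885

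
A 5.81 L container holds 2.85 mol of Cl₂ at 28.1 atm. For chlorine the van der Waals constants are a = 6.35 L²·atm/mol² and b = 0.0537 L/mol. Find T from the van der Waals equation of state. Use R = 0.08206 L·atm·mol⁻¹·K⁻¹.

T = (P + a n²/V²)(V − nb)/(nR)
P + a n²/V² = 28.1 + (6.35)(2.85)²/(5.81)² = 29.628 atm
V − nb = 5.81 − (2.85)(0.0537) = 5.6570 L
T = (29.628)(5.6570)/((2.85)(0.08206)) = 716.7 K

T ≈ 716.7 K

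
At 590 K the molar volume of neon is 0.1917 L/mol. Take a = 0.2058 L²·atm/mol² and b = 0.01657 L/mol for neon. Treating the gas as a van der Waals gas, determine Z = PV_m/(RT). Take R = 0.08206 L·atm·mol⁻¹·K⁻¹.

Z ≈ 1.072

P = RT/(V_m − b) − a/V_m² = (0.08206)(590)/(0.1917 − 0.01657) − 0.2058/(0.1917)²
  = 48.415/0.17513 − 5.6002 = 276.45 − 5.6002 = 270.85 atm
Z = PV_m/(RT) = (270.85)(0.1917)/((0.08206)(590)) = 51.922/48.415 = 1.072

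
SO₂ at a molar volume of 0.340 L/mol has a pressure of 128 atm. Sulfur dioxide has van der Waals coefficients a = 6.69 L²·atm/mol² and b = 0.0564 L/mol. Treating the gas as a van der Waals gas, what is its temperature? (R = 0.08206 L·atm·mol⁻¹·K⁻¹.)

T = (P + a/V_m²)(V_m − b)/R
P + a/V_m² = 128 + 6.69/(0.340)² = 185.87 atm
V_m − b = 0.340 − 0.0564 = 0.28360 L/mol
T = (185.87)(0.28360)/0.08206 = 642.4 K

T ≈ 642.4 K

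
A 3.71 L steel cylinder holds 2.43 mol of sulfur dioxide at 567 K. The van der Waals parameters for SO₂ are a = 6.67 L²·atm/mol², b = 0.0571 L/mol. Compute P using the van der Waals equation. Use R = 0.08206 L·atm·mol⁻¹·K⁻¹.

P = nRT/(V − nb) − a n²/V²
nRT/(V − nb) = (2.43)(0.08206)(567)/(3.71 − 2.43×0.0571) = 113.06/3.5712 = 31.659 atm
a n²/V² = (6.67)(2.43)²/(3.71)² = 2.8615 atm
P = 31.659 − 2.8615 = 28.80 atm

P ≈ 28.80 atm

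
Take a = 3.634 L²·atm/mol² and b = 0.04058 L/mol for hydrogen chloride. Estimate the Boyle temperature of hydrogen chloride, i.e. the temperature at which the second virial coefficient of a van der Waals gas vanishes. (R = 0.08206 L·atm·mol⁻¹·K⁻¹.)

T_B ≈ 1091 K

For a van der Waals gas the second virial coefficient B₂ = b − a/(RT) vanishes at T_B = a/(Rb).
T_B = 3.634/(0.08206×0.04058) = 3.634/0.0033300 = 1091 K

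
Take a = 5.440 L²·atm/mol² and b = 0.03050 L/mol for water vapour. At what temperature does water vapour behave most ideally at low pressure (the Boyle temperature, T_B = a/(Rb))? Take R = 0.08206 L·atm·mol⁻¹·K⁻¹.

T_B ≈ 2174 K

For a van der Waals gas the second virial coefficient B₂ = b − a/(RT) vanishes at T_B = a/(Rb).
T_B = 5.440/(0.08206×0.03050) = 5.440/0.0025028 = 2174 K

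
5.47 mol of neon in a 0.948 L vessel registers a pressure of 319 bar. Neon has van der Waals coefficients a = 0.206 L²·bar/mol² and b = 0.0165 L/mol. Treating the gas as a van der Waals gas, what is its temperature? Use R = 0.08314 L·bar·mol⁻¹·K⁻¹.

T = (P + a n²/V²)(V − nb)/(nR)
P + a n²/V² = 319 + (0.206)(5.47)²/(0.948)² = 325.86 bar
V − nb = 0.948 − (5.47)(0.0165) = 0.85775 L
T = (325.86)(0.85775)/((5.47)(0.08314)) = 614.6 K

T ≈ 614.6 K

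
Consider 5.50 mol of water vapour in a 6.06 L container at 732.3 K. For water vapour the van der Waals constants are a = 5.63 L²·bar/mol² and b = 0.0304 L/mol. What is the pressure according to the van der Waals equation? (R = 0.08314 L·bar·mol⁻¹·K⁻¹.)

P ≈ 52.19 bar

P = nRT/(V − nb) − a n²/V²
nRT/(V − nb) = (5.50)(0.08314)(732.3)/(6.06 − 5.50×0.0304) = 334.86/5.8928 = 56.825 bar
a n²/V² = (5.63)(5.50)²/(6.06)² = 4.6375 bar
P = 56.825 − 4.6375 = 52.19 bar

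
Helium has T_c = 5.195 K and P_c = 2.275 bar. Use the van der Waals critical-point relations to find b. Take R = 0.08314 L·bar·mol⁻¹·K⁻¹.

From T_c = 8a/(27Rb) and P_c = a/(27b²): b = R T_c/(8 P_c).
b = (0.08314)(5.195)/(8×2.275) = 0.43191/18.200 = 0.02373 L/mol

b ≈ 0.02373 L/mol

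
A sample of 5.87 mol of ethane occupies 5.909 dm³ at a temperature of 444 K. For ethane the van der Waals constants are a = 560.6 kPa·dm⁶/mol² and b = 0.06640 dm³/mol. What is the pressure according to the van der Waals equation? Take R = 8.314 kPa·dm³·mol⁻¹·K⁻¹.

P = nRT/(V − nb) − a n²/V²
nRT/(V − nb) = (5.87)(8.314)(444)/(5.909 − 5.87×0.06640) = 21669/5.5192 = 3926.1 kPa
a n²/V² = (560.6)(5.87)²/(5.909)² = 553.22 kPa
P = 3926.1 − 553.22 = 3373 kPa

P ≈ 3373 kPa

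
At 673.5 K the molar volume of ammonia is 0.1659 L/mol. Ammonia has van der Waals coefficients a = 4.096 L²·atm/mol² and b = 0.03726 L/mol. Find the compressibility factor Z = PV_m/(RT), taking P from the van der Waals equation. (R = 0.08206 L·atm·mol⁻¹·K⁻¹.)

P = RT/(V_m − b) − a/V_m² = (0.08206)(673.5)/(0.1659 − 0.03726) − 4.096/(0.1659)²
  = 55.267/0.12864 − 148.82 = 429.63 − 148.82 = 280.81 atm
Z = PV_m/(RT) = (280.81)(0.1659)/((0.08206)(673.5)) = 46.586/55.267 = 0.8429

Z ≈ 0.8429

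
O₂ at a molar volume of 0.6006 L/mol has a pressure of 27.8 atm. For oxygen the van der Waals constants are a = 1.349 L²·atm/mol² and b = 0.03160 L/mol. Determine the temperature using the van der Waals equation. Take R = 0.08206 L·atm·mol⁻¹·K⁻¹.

T ≈ 218.7 K

T = (P + a/V_m²)(V_m − b)/R
P + a/V_m² = 27.8 + 1.349/(0.6006)² = 31.540 atm
V_m − b = 0.6006 − 0.03160 = 0.56900 L/mol
T = (31.540)(0.56900)/0.08206 = 218.7 K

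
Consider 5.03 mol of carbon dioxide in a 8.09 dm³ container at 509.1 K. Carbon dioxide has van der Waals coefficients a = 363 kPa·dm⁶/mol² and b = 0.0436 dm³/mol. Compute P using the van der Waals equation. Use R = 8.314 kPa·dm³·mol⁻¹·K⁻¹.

P ≈ 2565 kPa

P = nRT/(V − nb) − a n²/V²
nRT/(V − nb) = (5.03)(8.314)(509.1)/(8.09 − 5.03×0.0436) = 21290/7.8707 = 2705.0 kPa
a n²/V² = (363)(5.03)²/(8.09)² = 140.33 kPa
P = 2705.0 − 140.33 = 2565 kPa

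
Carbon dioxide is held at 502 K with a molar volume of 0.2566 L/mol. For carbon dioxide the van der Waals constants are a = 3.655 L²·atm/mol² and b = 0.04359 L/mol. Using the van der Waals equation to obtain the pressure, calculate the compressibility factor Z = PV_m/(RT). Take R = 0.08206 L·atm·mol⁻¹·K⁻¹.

P = RT/(V_m − b) − a/V_m² = (0.08206)(502)/(0.2566 − 0.04359) − 3.655/(0.2566)²
  = 41.194/0.21301 − 55.510 = 193.39 − 55.510 = 137.88 atm
Z = PV_m/(RT) = (137.88)(0.2566)/((0.08206)(502)) = 35.380/41.194 = 0.8589

Z ≈ 0.8589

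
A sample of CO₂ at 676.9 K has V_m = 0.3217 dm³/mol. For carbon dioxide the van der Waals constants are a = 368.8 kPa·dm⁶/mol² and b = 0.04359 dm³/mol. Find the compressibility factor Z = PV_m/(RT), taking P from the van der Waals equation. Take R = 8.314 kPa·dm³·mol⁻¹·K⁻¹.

Z ≈ 0.9530

P = RT/(V_m − b) − a/V_m² = (8.314)(676.9)/(0.3217 − 0.04359) − 368.8/(0.3217)²
  = 5627.7/0.27811 − 3563.6 = 20236 − 3563.6 = 16672 kPa
Z = PV_m/(RT) = (16672)(0.3217)/((8.314)(676.9)) = 5363.4/5627.7 = 0.9530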